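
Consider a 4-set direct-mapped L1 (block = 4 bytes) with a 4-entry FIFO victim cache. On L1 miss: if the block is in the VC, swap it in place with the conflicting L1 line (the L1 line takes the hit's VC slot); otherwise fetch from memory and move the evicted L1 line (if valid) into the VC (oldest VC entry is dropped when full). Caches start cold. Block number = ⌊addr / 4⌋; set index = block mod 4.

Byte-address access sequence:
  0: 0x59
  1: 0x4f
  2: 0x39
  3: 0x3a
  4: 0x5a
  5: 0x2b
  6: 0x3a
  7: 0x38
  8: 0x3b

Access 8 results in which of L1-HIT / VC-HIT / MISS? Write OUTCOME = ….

OUTCOME = L1-HIT

#0 0x59→b22/s2 MISS; vc=[]
#1 0x4f→b19/s3 MISS; vc=[]
#2 0x39→b14/s2 MISS; vc=[22]
#3 0x3a→b14/s2 L1-HIT; vc=[22]
#4 0x5a→b22/s2 VC-HIT; vc=[14]
#5 0x2b→b10/s2 MISS; vc=[14,22]
#6 0x3a→b14/s2 VC-HIT; vc=[10,22]
#7 0x38→b14/s2 L1-HIT; vc=[10,22]
#8 0x3b→b14/s2 L1-HIT; vc=[10,22]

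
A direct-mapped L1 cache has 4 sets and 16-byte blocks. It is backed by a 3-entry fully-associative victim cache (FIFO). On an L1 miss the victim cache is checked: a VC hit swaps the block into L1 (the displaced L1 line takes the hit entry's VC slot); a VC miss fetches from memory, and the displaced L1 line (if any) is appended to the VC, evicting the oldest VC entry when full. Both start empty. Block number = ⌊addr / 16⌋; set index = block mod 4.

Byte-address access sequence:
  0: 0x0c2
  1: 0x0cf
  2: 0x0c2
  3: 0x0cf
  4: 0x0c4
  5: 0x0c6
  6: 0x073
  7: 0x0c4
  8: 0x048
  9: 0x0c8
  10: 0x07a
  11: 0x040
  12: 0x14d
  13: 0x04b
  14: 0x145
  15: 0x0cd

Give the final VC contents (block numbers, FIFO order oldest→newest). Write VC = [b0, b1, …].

  [0] addr=0xc2 blk=12 s=0: MISS | VC []
  [1] addr=0xcf blk=12 s=0: L1-HIT | VC []
  [2] addr=0xc2 blk=12 s=0: L1-HIT | VC []
  [3] addr=0xcf blk=12 s=0: L1-HIT | VC []
  [4] addr=0xc4 blk=12 s=0: L1-HIT | VC []
  [5] addr=0xc6 blk=12 s=0: L1-HIT | VC []
  [6] addr=0x73 blk=7 s=3: MISS | VC []
  [7] addr=0xc4 blk=12 s=0: L1-HIT | VC []
  [8] addr=0x48 blk=4 s=0: MISS | VC [12]
  [9] addr=0xc8 blk=12 s=0: VC-HIT | VC [4]
  [10] addr=0x7a blk=7 s=3: L1-HIT | VC [4]
  [11] addr=0x40 blk=4 s=0: VC-HIT | VC [12]
  [12] addr=0x14d blk=20 s=0: MISS | VC [12, 4]
  [13] addr=0x4b blk=4 s=0: VC-HIT | VC [12, 20]
  [14] addr=0x145 blk=20 s=0: VC-HIT | VC [12, 4]
  [15] addr=0xcd blk=12 s=0: VC-HIT | VC [20, 4]

VC = [20, 4]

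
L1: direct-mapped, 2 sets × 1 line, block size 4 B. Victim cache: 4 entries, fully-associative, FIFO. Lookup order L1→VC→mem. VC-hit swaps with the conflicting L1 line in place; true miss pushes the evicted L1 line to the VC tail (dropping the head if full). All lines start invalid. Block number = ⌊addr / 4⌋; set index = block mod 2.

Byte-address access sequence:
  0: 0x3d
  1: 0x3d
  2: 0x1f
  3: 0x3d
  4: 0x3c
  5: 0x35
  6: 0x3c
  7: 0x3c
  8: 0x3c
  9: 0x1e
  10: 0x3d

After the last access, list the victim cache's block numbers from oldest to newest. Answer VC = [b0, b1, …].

VC = [7, 13]

0: 0x3d (blk 15, set 1) → MISS  vc=[]
1: 0x3d (blk 15, set 1) → L1-HIT  vc=[]
2: 0x1f (blk 7, set 1) → MISS  vc=[15]
3: 0x3d (blk 15, set 1) → VC-HIT  vc=[7]
4: 0x3c (blk 15, set 1) → L1-HIT  vc=[7]
5: 0x35 (blk 13, set 1) → MISS  vc=[7, 15]
6: 0x3c (blk 15, set 1) → VC-HIT  vc=[7, 13]
7: 0x3c (blk 15, set 1) → L1-HIT  vc=[7, 13]
8: 0x3c (blk 15, set 1) → L1-HIT  vc=[7, 13]
9: 0x1e (blk 7, set 1) → VC-HIT  vc=[15, 13]
10: 0x3d (blk 15, set 1) → VC-HIT  vc=[7, 13]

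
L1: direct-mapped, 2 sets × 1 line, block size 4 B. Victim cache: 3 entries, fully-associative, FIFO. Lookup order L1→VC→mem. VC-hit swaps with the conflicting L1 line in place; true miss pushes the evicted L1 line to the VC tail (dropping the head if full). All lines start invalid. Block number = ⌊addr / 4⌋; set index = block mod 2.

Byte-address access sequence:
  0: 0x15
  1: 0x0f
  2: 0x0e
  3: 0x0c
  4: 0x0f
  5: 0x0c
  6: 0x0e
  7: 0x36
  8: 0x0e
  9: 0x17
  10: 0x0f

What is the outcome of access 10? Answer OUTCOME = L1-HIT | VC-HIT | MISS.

OUTCOME = VC-HIT

0: 0x15 (blk 5, set 1) → MISS  vc=[]
1: 0xf (blk 3, set 1) → MISS  vc=[5]
2: 0xe (blk 3, set 1) → L1-HIT  vc=[5]
3: 0xc (blk 3, set 1) → L1-HIT  vc=[5]
4: 0xf (blk 3, set 1) → L1-HIT  vc=[5]
5: 0xc (blk 3, set 1) → L1-HIT  vc=[5]
6: 0xe (blk 3, set 1) → L1-HIT  vc=[5]
7: 0x36 (blk 13, set 1) → MISS  vc=[5, 3]
8: 0xe (blk 3, set 1) → VC-HIT  vc=[5, 13]
9: 0x17 (blk 5, set 1) → VC-HIT  vc=[3, 13]
10: 0xf (blk 3, set 1) → VC-HIT  vc=[5, 13]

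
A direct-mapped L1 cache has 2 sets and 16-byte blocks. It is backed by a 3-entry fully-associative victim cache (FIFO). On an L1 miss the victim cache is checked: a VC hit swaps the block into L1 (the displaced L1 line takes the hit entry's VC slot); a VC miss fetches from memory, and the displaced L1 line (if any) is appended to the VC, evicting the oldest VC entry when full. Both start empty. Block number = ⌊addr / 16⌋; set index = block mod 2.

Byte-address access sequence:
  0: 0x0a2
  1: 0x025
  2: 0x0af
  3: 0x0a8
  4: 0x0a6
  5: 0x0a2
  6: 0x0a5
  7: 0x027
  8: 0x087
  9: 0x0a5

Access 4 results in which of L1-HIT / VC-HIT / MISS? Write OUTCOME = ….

0: 0xa2 (blk 10, set 0) → MISS  vc=[]
1: 0x25 (blk 2, set 0) → MISS  vc=[10]
2: 0xaf (blk 10, set 0) → VC-HIT  vc=[2]
3: 0xa8 (blk 10, set 0) → L1-HIT  vc=[2]
4: 0xa6 (blk 10, set 0) → L1-HIT  vc=[2]
5: 0xa2 (blk 10, set 0) → L1-HIT  vc=[2]
6: 0xa5 (blk 10, set 0) → L1-HIT  vc=[2]
7: 0x27 (blk 2, set 0) → VC-HIT  vc=[10]
8: 0x87 (blk 8, set 0) → MISS  vc=[10, 2]
9: 0xa5 (blk 10, set 0) → VC-HIT  vc=[8, 2]

OUTCOME = L1-HIT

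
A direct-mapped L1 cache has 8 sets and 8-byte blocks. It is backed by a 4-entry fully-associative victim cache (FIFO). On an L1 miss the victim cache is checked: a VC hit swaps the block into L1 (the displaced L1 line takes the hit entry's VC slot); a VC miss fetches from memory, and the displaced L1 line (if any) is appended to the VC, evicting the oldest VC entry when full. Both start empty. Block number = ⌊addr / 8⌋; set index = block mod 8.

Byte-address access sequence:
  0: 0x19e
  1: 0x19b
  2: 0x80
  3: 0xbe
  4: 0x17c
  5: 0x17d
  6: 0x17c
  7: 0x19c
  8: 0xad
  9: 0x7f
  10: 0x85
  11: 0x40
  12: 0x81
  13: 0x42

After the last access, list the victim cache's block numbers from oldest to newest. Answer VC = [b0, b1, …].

#0 0x19e→b51/s3 MISS; vc=[]
#1 0x19b→b51/s3 L1-HIT; vc=[]
#2 0x80→b16/s0 MISS; vc=[]
#3 0xbe→b23/s7 MISS; vc=[]
#4 0x17c→b47/s7 MISS; vc=[23]
#5 0x17d→b47/s7 L1-HIT; vc=[23]
#6 0x17c→b47/s7 L1-HIT; vc=[23]
#7 0x19c→b51/s3 L1-HIT; vc=[23]
#8 0xad→b21/s5 MISS; vc=[23]
#9 0x7f→b15/s7 MISS; vc=[23,47]
#10 0x85→b16/s0 L1-HIT; vc=[23,47]
#11 0x40→b8/s0 MISS; vc=[23,47,16]
#12 0x81→b16/s0 VC-HIT; vc=[23,47,8]
#13 0x42→b8/s0 VC-HIT; vc=[23,47,16]

VC = [23, 47, 16]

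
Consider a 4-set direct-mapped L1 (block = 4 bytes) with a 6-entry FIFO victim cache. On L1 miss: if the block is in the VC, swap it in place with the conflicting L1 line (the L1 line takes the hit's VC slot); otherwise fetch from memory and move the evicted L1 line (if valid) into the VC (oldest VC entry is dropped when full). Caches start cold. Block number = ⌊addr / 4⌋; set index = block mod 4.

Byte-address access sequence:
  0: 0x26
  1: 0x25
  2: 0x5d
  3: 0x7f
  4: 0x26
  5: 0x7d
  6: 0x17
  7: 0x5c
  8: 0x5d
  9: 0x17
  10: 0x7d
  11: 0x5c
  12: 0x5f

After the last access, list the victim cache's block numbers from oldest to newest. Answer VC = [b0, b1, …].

#0 0x26→b9/s1 MISS; vc=[]
#1 0x25→b9/s1 L1-HIT; vc=[]
#2 0x5d→b23/s3 MISS; vc=[]
#3 0x7f→b31/s3 MISS; vc=[23]
#4 0x26→b9/s1 L1-HIT; vc=[23]
#5 0x7d→b31/s3 L1-HIT; vc=[23]
#6 0x17→b5/s1 MISS; vc=[23,9]
#7 0x5c→b23/s3 VC-HIT; vc=[31,9]
#8 0x5d→b23/s3 L1-HIT; vc=[31,9]
#9 0x17→b5/s1 L1-HIT; vc=[31,9]
#10 0x7d→b31/s3 VC-HIT; vc=[23,9]
#11 0x5c→b23/s3 VC-HIT; vc=[31,9]
#12 0x5f→b23/s3 L1-HIT; vc=[31,9]

VC = [31, 9]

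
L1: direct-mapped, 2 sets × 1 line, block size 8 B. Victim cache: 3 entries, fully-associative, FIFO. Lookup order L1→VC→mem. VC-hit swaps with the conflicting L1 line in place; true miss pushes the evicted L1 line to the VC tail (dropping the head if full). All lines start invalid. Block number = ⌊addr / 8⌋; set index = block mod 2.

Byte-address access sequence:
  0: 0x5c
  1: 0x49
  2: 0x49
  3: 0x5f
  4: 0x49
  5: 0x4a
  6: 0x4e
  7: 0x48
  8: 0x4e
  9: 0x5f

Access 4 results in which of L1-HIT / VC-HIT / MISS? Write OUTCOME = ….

OUTCOME = VC-HIT

0: 0x5c (blk 11, set 1) → MISS  vc=[]
1: 0x49 (blk 9, set 1) → MISS  vc=[11]
2: 0x49 (blk 9, set 1) → L1-HIT  vc=[11]
3: 0x5f (blk 11, set 1) → VC-HIT  vc=[9]
4: 0x49 (blk 9, set 1) → VC-HIT  vc=[11]
5: 0x4a (blk 9, set 1) → L1-HIT  vc=[11]
6: 0x4e (blk 9, set 1) → L1-HIT  vc=[11]
7: 0x48 (blk 9, set 1) → L1-HIT  vc=[11]
8: 0x4e (blk 9, set 1) → L1-HIT  vc=[11]
9: 0x5f (blk 11, set 1) → VC-HIT  vc=[9]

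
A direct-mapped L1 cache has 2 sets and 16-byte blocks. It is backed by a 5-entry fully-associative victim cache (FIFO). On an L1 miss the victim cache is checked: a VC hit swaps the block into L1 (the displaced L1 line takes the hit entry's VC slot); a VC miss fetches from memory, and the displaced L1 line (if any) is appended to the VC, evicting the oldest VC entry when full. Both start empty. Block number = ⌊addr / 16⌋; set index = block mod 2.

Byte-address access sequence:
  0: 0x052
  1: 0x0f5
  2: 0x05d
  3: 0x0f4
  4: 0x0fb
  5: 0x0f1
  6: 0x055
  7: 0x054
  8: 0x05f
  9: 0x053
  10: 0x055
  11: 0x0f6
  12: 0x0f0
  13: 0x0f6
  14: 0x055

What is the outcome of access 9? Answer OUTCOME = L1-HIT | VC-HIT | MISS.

OUTCOME = L1-HIT

0: 0x52 (blk 5, set 1) → MISS  vc=[]
1: 0xf5 (blk 15, set 1) → MISS  vc=[5]
2: 0x5d (blk 5, set 1) → VC-HIT  vc=[15]
3: 0xf4 (blk 15, set 1) → VC-HIT  vc=[5]
4: 0xfb (blk 15, set 1) → L1-HIT  vc=[5]
5: 0xf1 (blk 15, set 1) → L1-HIT  vc=[5]
6: 0x55 (blk 5, set 1) → VC-HIT  vc=[15]
7: 0x54 (blk 5, set 1) → L1-HIT  vc=[15]
8: 0x5f (blk 5, set 1) → L1-HIT  vc=[15]
9: 0x53 (blk 5, set 1) → L1-HIT  vc=[15]
10: 0x55 (blk 5, set 1) → L1-HIT  vc=[15]
11: 0xf6 (blk 15, set 1) → VC-HIT  vc=[5]
12: 0xf0 (blk 15, set 1) → L1-HIT  vc=[5]
13: 0xf6 (blk 15, set 1) → L1-HIT  vc=[5]
14: 0x55 (blk 5, set 1) → VC-HIT  vc=[15]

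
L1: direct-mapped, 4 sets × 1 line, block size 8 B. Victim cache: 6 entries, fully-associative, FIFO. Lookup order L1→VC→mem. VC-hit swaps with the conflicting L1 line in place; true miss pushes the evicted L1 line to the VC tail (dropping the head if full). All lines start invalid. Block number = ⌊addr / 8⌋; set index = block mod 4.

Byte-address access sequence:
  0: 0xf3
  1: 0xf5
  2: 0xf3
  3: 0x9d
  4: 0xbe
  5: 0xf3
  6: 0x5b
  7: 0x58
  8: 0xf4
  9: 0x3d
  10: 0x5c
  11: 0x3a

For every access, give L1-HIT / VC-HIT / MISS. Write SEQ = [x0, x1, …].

  [0] addr=0xf3 blk=30 s=2: MISS | VC []
  [1] addr=0xf5 blk=30 s=2: L1-HIT | VC []
  [2] addr=0xf3 blk=30 s=2: L1-HIT | VC []
  [3] addr=0x9d blk=19 s=3: MISS | VC []
  [4] addr=0xbe blk=23 s=3: MISS | VC [19]
  [5] addr=0xf3 blk=30 s=2: L1-HIT | VC [19]
  [6] addr=0x5b blk=11 s=3: MISS | VC [19, 23]
  [7] addr=0x58 blk=11 s=3: L1-HIT | VC [19, 23]
  [8] addr=0xf4 blk=30 s=2: L1-HIT | VC [19, 23]
  [9] addr=0x3d blk=7 s=3: MISS | VC [19, 23, 11]
  [10] addr=0x5c blk=11 s=3: VC-HIT | VC [19, 23, 7]
  [11] addr=0x3a blk=7 s=3: VC-HIT | VC [19, 23, 11]

SEQ = [MISS, L1-HIT, L1-HIT, MISS, MISS, L1-HIT, MISS, L1-HIT, L1-HIT, MISS, VC-HIT, VC-HIT]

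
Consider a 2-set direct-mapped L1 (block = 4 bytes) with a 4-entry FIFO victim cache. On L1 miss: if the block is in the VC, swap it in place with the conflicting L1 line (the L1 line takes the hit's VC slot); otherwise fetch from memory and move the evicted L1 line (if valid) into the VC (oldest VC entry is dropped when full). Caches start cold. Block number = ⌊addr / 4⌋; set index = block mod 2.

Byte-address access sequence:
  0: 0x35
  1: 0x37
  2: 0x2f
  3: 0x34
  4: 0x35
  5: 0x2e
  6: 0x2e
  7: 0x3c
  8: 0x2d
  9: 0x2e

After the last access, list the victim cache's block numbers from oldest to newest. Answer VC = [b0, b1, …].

VC = [13, 15]

#0 0x35→b13/s1 MISS; vc=[]
#1 0x37→b13/s1 L1-HIT; vc=[]
#2 0x2f→b11/s1 MISS; vc=[13]
#3 0x34→b13/s1 VC-HIT; vc=[11]
#4 0x35→b13/s1 L1-HIT; vc=[11]
#5 0x2e→b11/s1 VC-HIT; vc=[13]
#6 0x2e→b11/s1 L1-HIT; vc=[13]
#7 0x3c→b15/s1 MISS; vc=[13,11]
#8 0x2d→b11/s1 VC-HIT; vc=[13,15]
#9 0x2e→b11/s1 L1-HIT; vc=[13,15]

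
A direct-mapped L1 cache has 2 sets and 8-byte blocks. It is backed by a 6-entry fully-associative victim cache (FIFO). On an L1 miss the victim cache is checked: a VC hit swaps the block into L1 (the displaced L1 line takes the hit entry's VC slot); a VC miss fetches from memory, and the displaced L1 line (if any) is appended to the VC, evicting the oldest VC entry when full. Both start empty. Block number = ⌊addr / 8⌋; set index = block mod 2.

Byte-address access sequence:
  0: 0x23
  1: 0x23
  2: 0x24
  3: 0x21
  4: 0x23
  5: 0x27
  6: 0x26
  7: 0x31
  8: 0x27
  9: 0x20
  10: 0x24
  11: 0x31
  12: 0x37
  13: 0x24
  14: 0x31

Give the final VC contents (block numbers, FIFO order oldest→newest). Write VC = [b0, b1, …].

VC = [4]

  [0] addr=0x23 blk=4 s=0: MISS | VC []
  [1] addr=0x23 blk=4 s=0: L1-HIT | VC []
  [2] addr=0x24 blk=4 s=0: L1-HIT | VC []
  [3] addr=0x21 blk=4 s=0: L1-HIT | VC []
  [4] addr=0x23 blk=4 s=0: L1-HIT | VC []
  [5] addr=0x27 blk=4 s=0: L1-HIT | VC []
  [6] addr=0x26 blk=4 s=0: L1-HIT | VC []
  [7] addr=0x31 blk=6 s=0: MISS | VC [4]
  [8] addr=0x27 blk=4 s=0: VC-HIT | VC [6]
  [9] addr=0x20 blk=4 s=0: L1-HIT | VC [6]
  [10] addr=0x24 blk=4 s=0: L1-HIT | VC [6]
  [11] addr=0x31 blk=6 s=0: VC-HIT | VC [4]
  [12] addr=0x37 blk=6 s=0: L1-HIT | VC [4]
  [13] addr=0x24 blk=4 s=0: VC-HIT | VC [6]
  [14] addr=0x31 blk=6 s=0: VC-HIT | VC [4]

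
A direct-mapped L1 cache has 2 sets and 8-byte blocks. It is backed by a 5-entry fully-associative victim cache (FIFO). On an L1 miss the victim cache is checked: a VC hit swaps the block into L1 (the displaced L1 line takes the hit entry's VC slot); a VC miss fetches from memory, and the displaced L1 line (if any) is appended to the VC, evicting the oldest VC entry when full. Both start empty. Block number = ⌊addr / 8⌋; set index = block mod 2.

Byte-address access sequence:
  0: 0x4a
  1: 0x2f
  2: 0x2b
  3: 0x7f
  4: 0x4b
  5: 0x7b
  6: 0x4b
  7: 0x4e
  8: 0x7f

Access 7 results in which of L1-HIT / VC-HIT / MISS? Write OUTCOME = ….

OUTCOME = L1-HIT

  [0] addr=0x4a blk=9 s=1: MISS | VC []
  [1] addr=0x2f blk=5 s=1: MISS | VC [9]
  [2] addr=0x2b blk=5 s=1: L1-HIT | VC [9]
  [3] addr=0x7f blk=15 s=1: MISS | VC [9, 5]
  [4] addr=0x4b blk=9 s=1: VC-HIT | VC [15, 5]
  [5] addr=0x7b blk=15 s=1: VC-HIT | VC [9, 5]
  [6] addr=0x4b blk=9 s=1: VC-HIT | VC [15, 5]
  [7] addr=0x4e blk=9 s=1: L1-HIT | VC [15, 5]
  [8] addr=0x7f blk=15 s=1: VC-HIT | VC [9, 5]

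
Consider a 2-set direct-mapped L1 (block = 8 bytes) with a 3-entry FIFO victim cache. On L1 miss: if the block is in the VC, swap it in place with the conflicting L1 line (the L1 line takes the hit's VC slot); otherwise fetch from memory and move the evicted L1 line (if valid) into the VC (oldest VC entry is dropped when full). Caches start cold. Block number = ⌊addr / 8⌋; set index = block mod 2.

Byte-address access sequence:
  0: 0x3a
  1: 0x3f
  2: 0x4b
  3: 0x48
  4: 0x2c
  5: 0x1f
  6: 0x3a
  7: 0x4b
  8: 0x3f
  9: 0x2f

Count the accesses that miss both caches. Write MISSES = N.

MISSES = 4

#0 0x3a→b7/s1 MISS; vc=[]
#1 0x3f→b7/s1 L1-HIT; vc=[]
#2 0x4b→b9/s1 MISS; vc=[7]
#3 0x48→b9/s1 L1-HIT; vc=[7]
#4 0x2c→b5/s1 MISS; vc=[7,9]
#5 0x1f→b3/s1 MISS; vc=[7,9,5]
#6 0x3a→b7/s1 VC-HIT; vc=[3,9,5]
#7 0x4b→b9/s1 VC-HIT; vc=[3,7,5]
#8 0x3f→b7/s1 VC-HIT; vc=[3,9,5]
#9 0x2f→b5/s1 VC-HIT; vc=[3,9,7]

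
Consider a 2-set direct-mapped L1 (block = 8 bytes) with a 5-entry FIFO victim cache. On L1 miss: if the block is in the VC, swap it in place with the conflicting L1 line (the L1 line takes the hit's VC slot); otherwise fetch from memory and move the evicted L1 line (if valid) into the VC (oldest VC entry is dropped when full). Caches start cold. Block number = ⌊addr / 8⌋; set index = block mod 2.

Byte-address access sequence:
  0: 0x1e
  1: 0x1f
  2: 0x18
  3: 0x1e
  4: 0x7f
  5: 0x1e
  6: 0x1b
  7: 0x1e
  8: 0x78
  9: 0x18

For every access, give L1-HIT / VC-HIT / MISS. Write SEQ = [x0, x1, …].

SEQ = [MISS, L1-HIT, L1-HIT, L1-HIT, MISS, VC-HIT, L1-HIT, L1-HIT, VC-HIT, VC-HIT]

#0 0x1e→b3/s1 MISS; vc=[]
#1 0x1f→b3/s1 L1-HIT; vc=[]
#2 0x18→b3/s1 L1-HIT; vc=[]
#3 0x1e→b3/s1 L1-HIT; vc=[]
#4 0x7f→b15/s1 MISS; vc=[3]
#5 0x1e→b3/s1 VC-HIT; vc=[15]
#6 0x1b→b3/s1 L1-HIT; vc=[15]
#7 0x1e→b3/s1 L1-HIT; vc=[15]
#8 0x78→b15/s1 VC-HIT; vc=[3]
#9 0x18→b3/s1 VC-HIT; vc=[15]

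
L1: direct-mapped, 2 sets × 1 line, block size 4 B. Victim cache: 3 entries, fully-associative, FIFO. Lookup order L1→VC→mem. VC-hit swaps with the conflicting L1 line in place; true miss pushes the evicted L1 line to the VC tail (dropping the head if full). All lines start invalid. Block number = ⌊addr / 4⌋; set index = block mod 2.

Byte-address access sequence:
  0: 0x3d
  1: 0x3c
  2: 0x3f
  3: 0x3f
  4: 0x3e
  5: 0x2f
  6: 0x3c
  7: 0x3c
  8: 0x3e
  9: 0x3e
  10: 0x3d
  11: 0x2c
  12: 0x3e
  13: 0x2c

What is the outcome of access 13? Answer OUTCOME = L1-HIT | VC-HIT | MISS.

0: 0x3d (blk 15, set 1) → MISS  vc=[]
1: 0x3c (blk 15, set 1) → L1-HIT  vc=[]
2: 0x3f (blk 15, set 1) → L1-HIT  vc=[]
3: 0x3f (blk 15, set 1) → L1-HIT  vc=[]
4: 0x3e (blk 15, set 1) → L1-HIT  vc=[]
5: 0x2f (blk 11, set 1) → MISS  vc=[15]
6: 0x3c (blk 15, set 1) → VC-HIT  vc=[11]
7: 0x3c (blk 15, set 1) → L1-HIT  vc=[11]
8: 0x3e (blk 15, set 1) → L1-HIT  vc=[11]
9: 0x3e (blk 15, set 1) → L1-HIT  vc=[11]
10: 0x3d (blk 15, set 1) → L1-HIT  vc=[11]
11: 0x2c (blk 11, set 1) → VC-HIT  vc=[15]
12: 0x3e (blk 15, set 1) → VC-HIT  vc=[11]
13: 0x2c (blk 11, set 1) → VC-HIT  vc=[15]

OUTCOME = VC-HIT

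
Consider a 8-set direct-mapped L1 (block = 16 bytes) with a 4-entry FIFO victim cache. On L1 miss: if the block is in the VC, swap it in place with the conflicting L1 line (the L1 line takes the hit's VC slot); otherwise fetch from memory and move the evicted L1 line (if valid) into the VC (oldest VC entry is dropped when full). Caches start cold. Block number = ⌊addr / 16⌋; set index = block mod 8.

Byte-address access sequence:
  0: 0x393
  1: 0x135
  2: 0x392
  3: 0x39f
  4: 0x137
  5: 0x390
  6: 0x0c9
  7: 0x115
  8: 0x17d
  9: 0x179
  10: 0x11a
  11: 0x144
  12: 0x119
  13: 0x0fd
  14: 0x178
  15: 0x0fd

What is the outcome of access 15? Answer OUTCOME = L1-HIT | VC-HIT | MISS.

OUTCOME = VC-HIT

0: 0x393 (blk 57, set 1) → MISS  vc=[]
1: 0x135 (blk 19, set 3) → MISS  vc=[]
2: 0x392 (blk 57, set 1) → L1-HIT  vc=[]
3: 0x39f (blk 57, set 1) → L1-HIT  vc=[]
4: 0x137 (blk 19, set 3) → L1-HIT  vc=[]
5: 0x390 (blk 57, set 1) → L1-HIT  vc=[]
6: 0xc9 (blk 12, set 4) → MISS  vc=[]
7: 0x115 (blk 17, set 1) → MISS  vc=[57]
8: 0x17d (blk 23, set 7) → MISS  vc=[57]
9: 0x179 (blk 23, set 7) → L1-HIT  vc=[57]
10: 0x11a (blk 17, set 1) → L1-HIT  vc=[57]
11: 0x144 (blk 20, set 4) → MISS  vc=[57, 12]
12: 0x119 (blk 17, set 1) → L1-HIT  vc=[57, 12]
13: 0xfd (blk 15, set 7) → MISS  vc=[57, 12, 23]
14: 0x178 (blk 23, set 7) → VC-HIT  vc=[57, 12, 15]
15: 0xfd (blk 15, set 7) → VC-HIT  vc=[57, 12, 23]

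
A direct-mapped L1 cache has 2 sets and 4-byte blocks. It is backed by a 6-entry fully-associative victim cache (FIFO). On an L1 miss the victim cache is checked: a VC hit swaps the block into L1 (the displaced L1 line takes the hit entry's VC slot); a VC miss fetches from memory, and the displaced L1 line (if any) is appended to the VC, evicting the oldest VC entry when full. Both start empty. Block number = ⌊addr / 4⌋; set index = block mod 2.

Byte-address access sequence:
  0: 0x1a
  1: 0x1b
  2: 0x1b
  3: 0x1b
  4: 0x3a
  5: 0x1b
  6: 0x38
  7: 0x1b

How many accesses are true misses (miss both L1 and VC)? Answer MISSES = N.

MISSES = 2

#0 0x1a→b6/s0 MISS; vc=[]
#1 0x1b→b6/s0 L1-HIT; vc=[]
#2 0x1b→b6/s0 L1-HIT; vc=[]
#3 0x1b→b6/s0 L1-HIT; vc=[]
#4 0x3a→b14/s0 MISS; vc=[6]
#5 0x1b→b6/s0 VC-HIT; vc=[14]
#6 0x38→b14/s0 VC-HIT; vc=[6]
#7 0x1b→b6/s0 VC-HIT; vc=[14]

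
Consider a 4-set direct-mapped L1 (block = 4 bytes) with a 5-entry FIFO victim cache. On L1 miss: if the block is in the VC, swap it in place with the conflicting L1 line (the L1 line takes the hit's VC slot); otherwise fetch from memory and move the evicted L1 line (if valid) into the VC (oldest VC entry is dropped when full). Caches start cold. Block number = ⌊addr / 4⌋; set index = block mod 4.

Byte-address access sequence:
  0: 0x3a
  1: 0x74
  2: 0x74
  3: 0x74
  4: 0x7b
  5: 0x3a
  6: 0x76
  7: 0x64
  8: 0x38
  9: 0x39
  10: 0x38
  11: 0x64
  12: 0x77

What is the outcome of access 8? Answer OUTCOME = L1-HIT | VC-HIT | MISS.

#0 0x3a→b14/s2 MISS; vc=[]
#1 0x74→b29/s1 MISS; vc=[]
#2 0x74→b29/s1 L1-HIT; vc=[]
#3 0x74→b29/s1 L1-HIT; vc=[]
#4 0x7b→b30/s2 MISS; vc=[14]
#5 0x3a→b14/s2 VC-HIT; vc=[30]
#6 0x76→b29/s1 L1-HIT; vc=[30]
#7 0x64→b25/s1 MISS; vc=[30,29]
#8 0x38→b14/s2 L1-HIT; vc=[30,29]
#9 0x39→b14/s2 L1-HIT; vc=[30,29]
#10 0x38→b14/s2 L1-HIT; vc=[30,29]
#11 0x64→b25/s1 L1-HIT; vc=[30,29]
#12 0x77→b29/s1 VC-HIT; vc=[30,25]

OUTCOME = L1-HIT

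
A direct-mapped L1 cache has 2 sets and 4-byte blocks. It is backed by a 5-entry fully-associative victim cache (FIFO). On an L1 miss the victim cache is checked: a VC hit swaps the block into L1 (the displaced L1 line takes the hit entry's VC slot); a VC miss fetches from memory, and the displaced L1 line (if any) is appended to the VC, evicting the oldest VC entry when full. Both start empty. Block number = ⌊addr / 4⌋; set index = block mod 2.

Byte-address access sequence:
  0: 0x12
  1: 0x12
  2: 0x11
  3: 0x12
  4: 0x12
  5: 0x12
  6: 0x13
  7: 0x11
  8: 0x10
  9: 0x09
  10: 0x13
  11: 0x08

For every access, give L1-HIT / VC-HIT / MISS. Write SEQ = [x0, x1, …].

#0 0x12→b4/s0 MISS; vc=[]
#1 0x12→b4/s0 L1-HIT; vc=[]
#2 0x11→b4/s0 L1-HIT; vc=[]
#3 0x12→b4/s0 L1-HIT; vc=[]
#4 0x12→b4/s0 L1-HIT; vc=[]
#5 0x12→b4/s0 L1-HIT; vc=[]
#6 0x13→b4/s0 L1-HIT; vc=[]
#7 0x11→b4/s0 L1-HIT; vc=[]
#8 0x10→b4/s0 L1-HIT; vc=[]
#9 0x9→b2/s0 MISS; vc=[4]
#10 0x13→b4/s0 VC-HIT; vc=[2]
#11 0x8→b2/s0 VC-HIT; vc=[4]

SEQ = [MISS, L1-HIT, L1-HIT, L1-HIT, L1-HIT, L1-HIT, L1-HIT, L1-HIT, L1-HIT, MISS, VC-HIT, VC-HIT]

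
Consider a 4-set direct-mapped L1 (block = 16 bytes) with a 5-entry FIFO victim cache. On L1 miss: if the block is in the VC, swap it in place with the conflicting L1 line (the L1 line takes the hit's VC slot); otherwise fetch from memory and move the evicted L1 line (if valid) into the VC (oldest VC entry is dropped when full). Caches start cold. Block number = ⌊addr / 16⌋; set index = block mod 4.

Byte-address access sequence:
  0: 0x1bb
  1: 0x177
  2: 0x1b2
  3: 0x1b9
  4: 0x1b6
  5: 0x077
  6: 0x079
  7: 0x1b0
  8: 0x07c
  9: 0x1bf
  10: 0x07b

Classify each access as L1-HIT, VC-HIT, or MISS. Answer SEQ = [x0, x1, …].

  [0] addr=0x1bb blk=27 s=3: MISS | VC []
  [1] addr=0x177 blk=23 s=3: MISS | VC [27]
  [2] addr=0x1b2 blk=27 s=3: VC-HIT | VC [23]
  [3] addr=0x1b9 blk=27 s=3: L1-HIT | VC [23]
  [4] addr=0x1b6 blk=27 s=3: L1-HIT | VC [23]
  [5] addr=0x77 blk=7 s=3: MISS | VC [23, 27]
  [6] addr=0x79 blk=7 s=3: L1-HIT | VC [23, 27]
  [7] addr=0x1b0 blk=27 s=3: VC-HIT | VC [23, 7]
  [8] addr=0x7c blk=7 s=3: VC-HIT | VC [23, 27]
  [9] addr=0x1bf blk=27 s=3: VC-HIT | VC [23, 7]
  [10] addr=0x7b blk=7 s=3: VC-HIT | VC [23, 27]

SEQ = [MISS, MISS, VC-HIT, L1-HIT, L1-HIT, MISS, L1-HIT, VC-HIT, VC-HIT, VC-HIT, VC-HIT]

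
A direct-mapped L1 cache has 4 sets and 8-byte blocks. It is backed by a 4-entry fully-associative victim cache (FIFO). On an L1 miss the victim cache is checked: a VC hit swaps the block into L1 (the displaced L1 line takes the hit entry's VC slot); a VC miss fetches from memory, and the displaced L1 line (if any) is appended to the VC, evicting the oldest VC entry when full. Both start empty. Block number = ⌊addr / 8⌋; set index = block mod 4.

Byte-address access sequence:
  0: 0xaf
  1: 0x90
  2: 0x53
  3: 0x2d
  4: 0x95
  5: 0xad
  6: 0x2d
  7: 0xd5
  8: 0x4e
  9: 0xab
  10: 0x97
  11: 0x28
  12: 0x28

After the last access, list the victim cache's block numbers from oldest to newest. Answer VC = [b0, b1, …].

VC = [10, 9, 26, 21]

  [0] addr=0xaf blk=21 s=1: MISS | VC []
  [1] addr=0x90 blk=18 s=2: MISS | VC []
  [2] addr=0x53 blk=10 s=2: MISS | VC [18]
  [3] addr=0x2d blk=5 s=1: MISS | VC [18, 21]
  [4] addr=0x95 blk=18 s=2: VC-HIT | VC [10, 21]
  [5] addr=0xad blk=21 s=1: VC-HIT | VC [10, 5]
  [6] addr=0x2d blk=5 s=1: VC-HIT | VC [10, 21]
  [7] addr=0xd5 blk=26 s=2: MISS | VC [10, 21, 18]
  [8] addr=0x4e blk=9 s=1: MISS | VC [10, 21, 18, 5]
  [9] addr=0xab blk=21 s=1: VC-HIT | VC [10, 9, 18, 5]
  [10] addr=0x97 blk=18 s=2: VC-HIT | VC [10, 9, 26, 5]
  [11] addr=0x28 blk=5 s=1: VC-HIT | VC [10, 9, 26, 21]
  [12] addr=0x28 blk=5 s=1: L1-HIT | VC [10, 9, 26, 21]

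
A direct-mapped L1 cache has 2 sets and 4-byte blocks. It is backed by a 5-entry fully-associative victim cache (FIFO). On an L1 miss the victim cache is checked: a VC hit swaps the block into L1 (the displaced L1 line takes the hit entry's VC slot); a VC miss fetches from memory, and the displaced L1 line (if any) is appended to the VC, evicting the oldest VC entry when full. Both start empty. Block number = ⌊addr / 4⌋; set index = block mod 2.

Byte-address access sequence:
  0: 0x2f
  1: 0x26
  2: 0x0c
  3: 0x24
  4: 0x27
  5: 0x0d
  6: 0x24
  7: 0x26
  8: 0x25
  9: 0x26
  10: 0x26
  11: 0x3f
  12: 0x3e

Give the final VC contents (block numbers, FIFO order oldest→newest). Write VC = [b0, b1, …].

0: 0x2f (blk 11, set 1) → MISS  vc=[]
1: 0x26 (blk 9, set 1) → MISS  vc=[11]
2: 0xc (blk 3, set 1) → MISS  vc=[11, 9]
3: 0x24 (blk 9, set 1) → VC-HIT  vc=[11, 3]
4: 0x27 (blk 9, set 1) → L1-HIT  vc=[11, 3]
5: 0xd (blk 3, set 1) → VC-HIT  vc=[11, 9]
6: 0x24 (blk 9, set 1) → VC-HIT  vc=[11, 3]
7: 0x26 (blk 9, set 1) → L1-HIT  vc=[11, 3]
8: 0x25 (blk 9, set 1) → L1-HIT  vc=[11, 3]
9: 0x26 (blk 9, set 1) → L1-HIT  vc=[11, 3]
10: 0x26 (blk 9, set 1) → L1-HIT  vc=[11, 3]
11: 0x3f (blk 15, set 1) → MISS  vc=[11, 3, 9]
12: 0x3e (blk 15, set 1) → L1-HIT  vc=[11, 3, 9]

VC = [11, 3, 9]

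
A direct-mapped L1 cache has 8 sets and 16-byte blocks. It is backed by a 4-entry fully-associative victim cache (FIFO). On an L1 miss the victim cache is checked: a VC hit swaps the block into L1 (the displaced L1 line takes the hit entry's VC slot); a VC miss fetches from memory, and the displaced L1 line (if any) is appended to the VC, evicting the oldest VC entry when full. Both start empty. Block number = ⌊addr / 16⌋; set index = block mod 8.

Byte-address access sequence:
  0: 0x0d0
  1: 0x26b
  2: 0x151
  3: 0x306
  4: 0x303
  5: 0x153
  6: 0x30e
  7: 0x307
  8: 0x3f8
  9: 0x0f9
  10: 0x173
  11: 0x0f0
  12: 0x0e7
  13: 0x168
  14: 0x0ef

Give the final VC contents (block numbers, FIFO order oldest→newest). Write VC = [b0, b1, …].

#0 0xd0→b13/s5 MISS; vc=[]
#1 0x26b→b38/s6 MISS; vc=[]
#2 0x151→b21/s5 MISS; vc=[13]
#3 0x306→b48/s0 MISS; vc=[13]
#4 0x303→b48/s0 L1-HIT; vc=[13]
#5 0x153→b21/s5 L1-HIT; vc=[13]
#6 0x30e→b48/s0 L1-HIT; vc=[13]
#7 0x307→b48/s0 L1-HIT; vc=[13]
#8 0x3f8→b63/s7 MISS; vc=[13]
#9 0xf9→b15/s7 MISS; vc=[13,63]
#10 0x173→b23/s7 MISS; vc=[13,63,15]
#11 0xf0→b15/s7 VC-HIT; vc=[13,63,23]
#12 0xe7→b14/s6 MISS; vc=[13,63,23,38]
#13 0x168→b22/s6 MISS; vc=[63,23,38,14]
#14 0xef→b14/s6 VC-HIT; vc=[63,23,38,22]

VC = [63, 23, 38, 22]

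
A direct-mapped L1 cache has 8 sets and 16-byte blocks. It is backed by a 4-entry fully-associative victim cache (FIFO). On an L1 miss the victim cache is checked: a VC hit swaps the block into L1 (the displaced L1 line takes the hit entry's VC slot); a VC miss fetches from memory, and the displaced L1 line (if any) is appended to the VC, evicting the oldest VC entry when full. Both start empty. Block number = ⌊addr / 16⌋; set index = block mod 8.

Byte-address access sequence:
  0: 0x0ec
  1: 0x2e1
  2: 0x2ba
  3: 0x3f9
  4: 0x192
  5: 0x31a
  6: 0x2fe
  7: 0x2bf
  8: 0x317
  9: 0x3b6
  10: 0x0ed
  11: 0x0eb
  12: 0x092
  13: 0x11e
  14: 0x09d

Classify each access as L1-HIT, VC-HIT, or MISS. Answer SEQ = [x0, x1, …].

SEQ = [MISS, MISS, MISS, MISS, MISS, MISS, MISS, L1-HIT, L1-HIT, MISS, VC-HIT, L1-HIT, MISS, MISS, VC-HIT]

0: 0xec (blk 14, set 6) → MISS  vc=[]
1: 0x2e1 (blk 46, set 6) → MISS  vc=[14]
2: 0x2ba (blk 43, set 3) → MISS  vc=[14]
3: 0x3f9 (blk 63, set 7) → MISS  vc=[14]
4: 0x192 (blk 25, set 1) → MISS  vc=[14]
5: 0x31a (blk 49, set 1) → MISS  vc=[14, 25]
6: 0x2fe (blk 47, set 7) → MISS  vc=[14, 25, 63]
7: 0x2bf (blk 43, set 3) → L1-HIT  vc=[14, 25, 63]
8: 0x317 (blk 49, set 1) → L1-HIT  vc=[14, 25, 63]
9: 0x3b6 (blk 59, set 3) → MISS  vc=[14, 25, 63, 43]
10: 0xed (blk 14, set 6) → VC-HIT  vc=[46, 25, 63, 43]
11: 0xeb (blk 14, set 6) → L1-HIT  vc=[46, 25, 63, 43]
12: 0x92 (blk 9, set 1) → MISS  vc=[25, 63, 43, 49]
13: 0x11e (blk 17, set 1) → MISS  vc=[63, 43, 49, 9]
14: 0x9d (blk 9, set 1) → VC-HIT  vc=[63, 43, 49, 17]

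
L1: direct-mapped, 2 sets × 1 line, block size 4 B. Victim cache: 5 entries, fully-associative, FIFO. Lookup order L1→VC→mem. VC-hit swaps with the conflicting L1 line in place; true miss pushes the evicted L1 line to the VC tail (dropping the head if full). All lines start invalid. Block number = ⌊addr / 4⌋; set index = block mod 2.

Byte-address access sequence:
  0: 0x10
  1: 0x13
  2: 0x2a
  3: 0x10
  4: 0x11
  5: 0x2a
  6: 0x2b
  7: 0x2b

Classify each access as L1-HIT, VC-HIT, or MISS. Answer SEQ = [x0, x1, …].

#0 0x10→b4/s0 MISS; vc=[]
#1 0x13→b4/s0 L1-HIT; vc=[]
#2 0x2a→b10/s0 MISS; vc=[4]
#3 0x10→b4/s0 VC-HIT; vc=[10]
#4 0x11→b4/s0 L1-HIT; vc=[10]
#5 0x2a→b10/s0 VC-HIT; vc=[4]
#6 0x2b→b10/s0 L1-HIT; vc=[4]
#7 0x2b→b10/s0 L1-HIT; vc=[4]

SEQ = [MISS, L1-HIT, MISS, VC-HIT, L1-HIT, VC-HIT, L1-HIT, L1-HIT]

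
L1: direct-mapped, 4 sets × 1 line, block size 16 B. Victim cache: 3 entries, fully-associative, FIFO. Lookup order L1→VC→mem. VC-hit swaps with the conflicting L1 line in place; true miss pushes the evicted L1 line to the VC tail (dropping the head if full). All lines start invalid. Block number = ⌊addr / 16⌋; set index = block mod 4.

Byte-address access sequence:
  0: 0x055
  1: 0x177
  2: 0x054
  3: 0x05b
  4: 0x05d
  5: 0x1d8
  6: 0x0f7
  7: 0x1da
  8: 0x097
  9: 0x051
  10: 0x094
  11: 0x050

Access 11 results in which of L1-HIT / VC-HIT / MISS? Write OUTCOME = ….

  [0] addr=0x55 blk=5 s=1: MISS | VC []
  [1] addr=0x177 blk=23 s=3: MISS | VC []
  [2] addr=0x54 blk=5 s=1: L1-HIT | VC []
  [3] addr=0x5b blk=5 s=1: L1-HIT | VC []
  [4] addr=0x5d blk=5 s=1: L1-HIT | VC []
  [5] addr=0x1d8 blk=29 s=1: MISS | VC [5]
  [6] addr=0xf7 blk=15 s=3: MISS | VC [5, 23]
  [7] addr=0x1da blk=29 s=1: L1-HIT | VC [5, 23]
  [8] addr=0x97 blk=9 s=1: MISS | VC [5, 23, 29]
  [9] addr=0x51 blk=5 s=1: VC-HIT | VC [9, 23, 29]
  [10] addr=0x94 blk=9 s=1: VC-HIT | VC [5, 23, 29]
  [11] addr=0x50 blk=5 s=1: VC-HIT | VC [9, 23, 29]

OUTCOME = VC-HIT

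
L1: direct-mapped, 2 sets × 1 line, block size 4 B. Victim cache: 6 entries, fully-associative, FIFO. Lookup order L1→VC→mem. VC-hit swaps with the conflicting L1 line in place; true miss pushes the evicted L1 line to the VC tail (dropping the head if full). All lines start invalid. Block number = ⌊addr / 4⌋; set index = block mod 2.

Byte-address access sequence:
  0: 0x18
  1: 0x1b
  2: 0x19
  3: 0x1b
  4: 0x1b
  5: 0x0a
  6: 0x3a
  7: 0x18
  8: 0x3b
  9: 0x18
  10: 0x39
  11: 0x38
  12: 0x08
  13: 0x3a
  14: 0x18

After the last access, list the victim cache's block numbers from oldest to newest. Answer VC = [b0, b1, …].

VC = [14, 2]

0: 0x18 (blk 6, set 0) → MISS  vc=[]
1: 0x1b (blk 6, set 0) → L1-HIT  vc=[]
2: 0x19 (blk 6, set 0) → L1-HIT  vc=[]
3: 0x1b (blk 6, set 0) → L1-HIT  vc=[]
4: 0x1b (blk 6, set 0) → L1-HIT  vc=[]
5: 0xa (blk 2, set 0) → MISS  vc=[6]
6: 0x3a (blk 14, set 0) → MISS  vc=[6, 2]
7: 0x18 (blk 6, set 0) → VC-HIT  vc=[14, 2]
8: 0x3b (blk 14, set 0) → VC-HIT  vc=[6, 2]
9: 0x18 (blk 6, set 0) → VC-HIT  vc=[14, 2]
10: 0x39 (blk 14, set 0) → VC-HIT  vc=[6, 2]
11: 0x38 (blk 14, set 0) → L1-HIT  vc=[6, 2]
12: 0x8 (blk 2, set 0) → VC-HIT  vc=[6, 14]
13: 0x3a (blk 14, set 0) → VC-HIT  vc=[6, 2]
14: 0x18 (blk 6, set 0) → VC-HIT  vc=[14, 2]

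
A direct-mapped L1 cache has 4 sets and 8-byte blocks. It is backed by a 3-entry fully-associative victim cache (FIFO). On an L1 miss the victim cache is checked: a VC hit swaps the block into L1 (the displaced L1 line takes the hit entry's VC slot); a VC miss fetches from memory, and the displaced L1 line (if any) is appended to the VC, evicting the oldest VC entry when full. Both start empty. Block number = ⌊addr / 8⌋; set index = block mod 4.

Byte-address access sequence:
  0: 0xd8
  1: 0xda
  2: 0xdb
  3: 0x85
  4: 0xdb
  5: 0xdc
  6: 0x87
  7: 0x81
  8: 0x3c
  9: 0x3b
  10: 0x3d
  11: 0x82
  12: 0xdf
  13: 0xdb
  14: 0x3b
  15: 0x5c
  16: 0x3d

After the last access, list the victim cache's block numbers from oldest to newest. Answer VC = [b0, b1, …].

VC = [27, 11]

  [0] addr=0xd8 blk=27 s=3: MISS | VC []
  [1] addr=0xda blk=27 s=3: L1-HIT | VC []
  [2] addr=0xdb blk=27 s=3: L1-HIT | VC []
  [3] addr=0x85 blk=16 s=0: MISS | VC []
  [4] addr=0xdb blk=27 s=3: L1-HIT | VC []
  [5] addr=0xdc blk=27 s=3: L1-HIT | VC []
  [6] addr=0x87 blk=16 s=0: L1-HIT | VC []
  [7] addr=0x81 blk=16 s=0: L1-HIT | VC []
  [8] addr=0x3c blk=7 s=3: MISS | VC [27]
  [9] addr=0x3b blk=7 s=3: L1-HIT | VC [27]
  [10] addr=0x3d blk=7 s=3: L1-HIT | VC [27]
  [11] addr=0x82 blk=16 s=0: L1-HIT | VC [27]
  [12] addr=0xdf blk=27 s=3: VC-HIT | VC [7]
  [13] addr=0xdb blk=27 s=3: L1-HIT | VC [7]
  [14] addr=0x3b blk=7 s=3: VC-HIT | VC [27]
  [15] addr=0x5c blk=11 s=3: MISS | VC [27, 7]
  [16] addr=0x3d blk=7 s=3: VC-HIT | VC [27, 11]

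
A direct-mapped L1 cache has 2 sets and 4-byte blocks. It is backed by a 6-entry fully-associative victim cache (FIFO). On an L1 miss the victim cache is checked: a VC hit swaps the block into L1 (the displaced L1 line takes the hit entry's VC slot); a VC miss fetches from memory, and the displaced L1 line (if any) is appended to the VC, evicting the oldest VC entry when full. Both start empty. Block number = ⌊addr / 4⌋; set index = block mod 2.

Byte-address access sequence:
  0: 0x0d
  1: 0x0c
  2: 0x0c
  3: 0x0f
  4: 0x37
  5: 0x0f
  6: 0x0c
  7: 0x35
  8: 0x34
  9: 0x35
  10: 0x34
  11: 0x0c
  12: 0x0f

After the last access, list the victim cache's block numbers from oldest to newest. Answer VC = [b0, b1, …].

#0 0xd→b3/s1 MISS; vc=[]
#1 0xc→b3/s1 L1-HIT; vc=[]
#2 0xc→b3/s1 L1-HIT; vc=[]
#3 0xf→b3/s1 L1-HIT; vc=[]
#4 0x37→b13/s1 MISS; vc=[3]
#5 0xf→b3/s1 VC-HIT; vc=[13]
#6 0xc→b3/s1 L1-HIT; vc=[13]
#7 0x35→b13/s1 VC-HIT; vc=[3]
#8 0x34→b13/s1 L1-HIT; vc=[3]
#9 0x35→b13/s1 L1-HIT; vc=[3]
#10 0x34→b13/s1 L1-HIT; vc=[3]
#11 0xc→b3/s1 VC-HIT; vc=[13]
#12 0xf→b3/s1 L1-HIT; vc=[13]

VC = [13]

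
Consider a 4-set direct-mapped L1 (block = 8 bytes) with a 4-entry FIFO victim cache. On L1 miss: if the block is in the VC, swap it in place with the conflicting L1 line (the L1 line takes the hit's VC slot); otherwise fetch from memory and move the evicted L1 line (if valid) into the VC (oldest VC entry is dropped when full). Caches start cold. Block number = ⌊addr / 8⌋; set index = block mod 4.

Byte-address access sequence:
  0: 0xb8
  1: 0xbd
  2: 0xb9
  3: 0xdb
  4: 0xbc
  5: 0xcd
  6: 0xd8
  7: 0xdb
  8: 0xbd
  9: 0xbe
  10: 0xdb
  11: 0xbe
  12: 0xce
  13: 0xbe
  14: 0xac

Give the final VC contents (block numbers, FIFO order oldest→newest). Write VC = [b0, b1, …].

#0 0xb8→b23/s3 MISS; vc=[]
#1 0xbd→b23/s3 L1-HIT; vc=[]
#2 0xb9→b23/s3 L1-HIT; vc=[]
#3 0xdb→b27/s3 MISS; vc=[23]
#4 0xbc→b23/s3 VC-HIT; vc=[27]
#5 0xcd→b25/s1 MISS; vc=[27]
#6 0xd8→b27/s3 VC-HIT; vc=[23]
#7 0xdb→b27/s3 L1-HIT; vc=[23]
#8 0xbd→b23/s3 VC-HIT; vc=[27]
#9 0xbe→b23/s3 L1-HIT; vc=[27]
#10 0xdb→b27/s3 VC-HIT; vc=[23]
#11 0xbe→b23/s3 VC-HIT; vc=[27]
#12 0xce→b25/s1 L1-HIT; vc=[27]
#13 0xbe→b23/s3 L1-HIT; vc=[27]
#14 0xac→b21/s1 MISS; vc=[27,25]

VC = [27, 25]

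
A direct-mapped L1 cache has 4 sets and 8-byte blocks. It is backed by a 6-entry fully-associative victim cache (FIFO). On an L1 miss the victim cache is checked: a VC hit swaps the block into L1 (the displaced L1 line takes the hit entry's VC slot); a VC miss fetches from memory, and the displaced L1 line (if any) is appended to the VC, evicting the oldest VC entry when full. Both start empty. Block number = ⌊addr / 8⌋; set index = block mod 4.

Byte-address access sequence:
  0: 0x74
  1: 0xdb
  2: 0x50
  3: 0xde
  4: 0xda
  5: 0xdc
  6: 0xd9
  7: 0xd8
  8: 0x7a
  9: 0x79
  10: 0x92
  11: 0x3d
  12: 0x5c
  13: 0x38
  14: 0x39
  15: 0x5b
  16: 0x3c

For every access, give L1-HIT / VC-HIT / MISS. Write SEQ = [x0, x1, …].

SEQ = [MISS, MISS, MISS, L1-HIT, L1-HIT, L1-HIT, L1-HIT, L1-HIT, MISS, L1-HIT, MISS, MISS, MISS, VC-HIT, L1-HIT, VC-HIT, VC-HIT]

  [0] addr=0x74 blk=14 s=2: MISS | VC []
  [1] addr=0xdb blk=27 s=3: MISS | VC []
  [2] addr=0x50 blk=10 s=2: MISS | VC [14]
  [3] addr=0xde blk=27 s=3: L1-HIT | VC [14]
  [4] addr=0xda blk=27 s=3: L1-HIT | VC [14]
  [5] addr=0xdc blk=27 s=3: L1-HIT | VC [14]
  [6] addr=0xd9 blk=27 s=3: L1-HIT | VC [14]
  [7] addr=0xd8 blk=27 s=3: L1-HIT | VC [14]
  [8] addr=0x7a blk=15 s=3: MISS | VC [14, 27]
  [9] addr=0x79 blk=15 s=3: L1-HIT | VC [14, 27]
  [10] addr=0x92 blk=18 s=2: MISS | VC [14, 27, 10]
  [11] addr=0x3d blk=7 s=3: MISS | VC [14, 27, 10, 15]
  [12] addr=0x5c blk=11 s=3: MISS | VC [14, 27, 10, 15, 7]
  [13] addr=0x38 blk=7 s=3: VC-HIT | VC [14, 27, 10, 15, 11]
  [14] addr=0x39 blk=7 s=3: L1-HIT | VC [14, 27, 10, 15, 11]
  [15] addr=0x5b blk=11 s=3: VC-HIT | VC [14, 27, 10, 15, 7]
  [16] addr=0x3c blk=7 s=3: VC-HIT | VC [14, 27, 10, 15, 11]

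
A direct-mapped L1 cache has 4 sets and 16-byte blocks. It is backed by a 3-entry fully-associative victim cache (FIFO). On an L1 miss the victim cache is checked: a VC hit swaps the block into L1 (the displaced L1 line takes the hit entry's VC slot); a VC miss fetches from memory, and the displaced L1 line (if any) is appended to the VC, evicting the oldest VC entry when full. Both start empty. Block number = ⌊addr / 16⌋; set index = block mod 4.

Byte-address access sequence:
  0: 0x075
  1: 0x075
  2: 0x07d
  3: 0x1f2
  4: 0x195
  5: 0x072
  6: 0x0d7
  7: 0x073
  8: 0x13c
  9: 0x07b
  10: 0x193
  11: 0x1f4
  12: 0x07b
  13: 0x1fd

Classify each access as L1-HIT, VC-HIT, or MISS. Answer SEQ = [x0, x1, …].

0: 0x75 (blk 7, set 3) → MISS  vc=[]
1: 0x75 (blk 7, set 3) → L1-HIT  vc=[]
2: 0x7d (blk 7, set 3) → L1-HIT  vc=[]
3: 0x1f2 (blk 31, set 3) → MISS  vc=[7]
4: 0x195 (blk 25, set 1) → MISS  vc=[7]
5: 0x72 (blk 7, set 3) → VC-HIT  vc=[31]
6: 0xd7 (blk 13, set 1) → MISS  vc=[31, 25]
7: 0x73 (blk 7, set 3) → L1-HIT  vc=[31, 25]
8: 0x13c (blk 19, set 3) → MISS  vc=[31, 25, 7]
9: 0x7b (blk 7, set 3) → VC-HIT  vc=[31, 25, 19]
10: 0x193 (blk 25, set 1) → VC-HIT  vc=[31, 13, 19]
11: 0x1f4 (blk 31, set 3) → VC-HIT  vc=[7, 13, 19]
12: 0x7b (blk 7, set 3) → VC-HIT  vc=[31, 13, 19]
13: 0x1fd (blk 31, set 3) → VC-HIT  vc=[7, 13, 19]

SEQ = [MISS, L1-HIT, L1-HIT, MISS, MISS, VC-HIT, MISS, L1-HIT, MISS, VC-HIT, VC-HIT, VC-HIT, VC-HIT, VC-HIT]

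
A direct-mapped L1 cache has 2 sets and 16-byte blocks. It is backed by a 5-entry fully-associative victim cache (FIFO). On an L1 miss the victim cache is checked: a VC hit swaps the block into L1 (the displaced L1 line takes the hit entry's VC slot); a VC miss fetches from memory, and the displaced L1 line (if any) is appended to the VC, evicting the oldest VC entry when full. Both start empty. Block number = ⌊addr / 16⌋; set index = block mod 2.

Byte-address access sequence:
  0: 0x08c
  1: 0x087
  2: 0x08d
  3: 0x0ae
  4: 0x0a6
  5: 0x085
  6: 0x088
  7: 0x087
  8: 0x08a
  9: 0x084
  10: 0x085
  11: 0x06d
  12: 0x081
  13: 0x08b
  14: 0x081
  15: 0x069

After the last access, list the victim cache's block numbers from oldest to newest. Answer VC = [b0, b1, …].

#0 0x8c→b8/s0 MISS; vc=[]
#1 0x87→b8/s0 L1-HIT; vc=[]
#2 0x8d→b8/s0 L1-HIT; vc=[]
#3 0xae→b10/s0 MISS; vc=[8]
#4 0xa6→b10/s0 L1-HIT; vc=[8]
#5 0x85→b8/s0 VC-HIT; vc=[10]
#6 0x88→b8/s0 L1-HIT; vc=[10]
#7 0x87→b8/s0 L1-HIT; vc=[10]
#8 0x8a→b8/s0 L1-HIT; vc=[10]
#9 0x84→b8/s0 L1-HIT; vc=[10]
#10 0x85→b8/s0 L1-HIT; vc=[10]
#11 0x6d→b6/s0 MISS; vc=[10,8]
#12 0x81→b8/s0 VC-HIT; vc=[10,6]
#13 0x8b→b8/s0 L1-HIT; vc=[10,6]
#14 0x81→b8/s0 L1-HIT; vc=[10,6]
#15 0x69→b6/s0 VC-HIT; vc=[10,8]

VC = [10, 8]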